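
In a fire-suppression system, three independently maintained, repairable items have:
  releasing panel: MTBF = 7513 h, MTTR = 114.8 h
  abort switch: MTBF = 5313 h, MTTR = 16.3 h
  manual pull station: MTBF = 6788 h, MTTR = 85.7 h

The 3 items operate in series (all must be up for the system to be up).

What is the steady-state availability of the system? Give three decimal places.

0.970

A(releasing panel) = MTBF/(MTBF+MTTR) = 7513/(7513+114.8) = 0.984950
A(abort switch) = MTBF/(MTBF+MTTR) = 5313/(5313+16.3) = 0.996941
A(manual pull station) = MTBF/(MTBF+MTTR) = 6788/(6788+85.7) = 0.987532
Series availability: 0.984950 × 0.996941 × 0.987532 = 0.970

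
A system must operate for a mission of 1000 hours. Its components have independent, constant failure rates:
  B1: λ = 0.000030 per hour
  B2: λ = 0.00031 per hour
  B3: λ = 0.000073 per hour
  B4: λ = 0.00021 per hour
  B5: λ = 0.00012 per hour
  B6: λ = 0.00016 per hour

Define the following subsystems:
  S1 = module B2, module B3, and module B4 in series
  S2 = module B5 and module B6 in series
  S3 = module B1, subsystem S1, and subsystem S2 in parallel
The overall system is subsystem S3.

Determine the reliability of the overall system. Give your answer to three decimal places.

0.997

R(B1) = exp(−0.000030 × 1000) = 0.97045
R(B2) = exp(−0.00031 × 1000) = 0.73345
R(B3) = exp(−0.000073 × 1000) = 0.92960
R(B4) = exp(−0.00021 × 1000) = 0.81058
R(B5) = exp(−0.00012 × 1000) = 0.88692
R(B6) = exp(−0.00016 × 1000) = 0.85214
Series (B2, B3, and B4): 0.73345 × 0.92960 × 0.81058 = 0.55267
Series (B5 and B6): 0.88692 × 0.85214 = 0.75578
Parallel (B1, [0.55267], and [0.75578]): 1 − (1 − 0.97045)(1 − 0.55267)(1 − 0.75578) = 0.997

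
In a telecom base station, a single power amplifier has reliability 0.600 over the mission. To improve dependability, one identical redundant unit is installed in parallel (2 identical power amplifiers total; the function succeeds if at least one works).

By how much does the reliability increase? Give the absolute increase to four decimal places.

R_before = 0.600
R_after = 1 − (1 − 0.600)^2 = 0.8400
ΔR = 0.8400 − 0.600 = 0.2400

0.2400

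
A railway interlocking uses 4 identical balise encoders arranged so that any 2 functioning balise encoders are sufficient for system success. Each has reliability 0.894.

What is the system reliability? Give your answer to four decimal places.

0.9956

R = Σ_{i=2}^{4} C(4,i) p^i (1−p)^{4−i} with p = 0.894
C(4,2)·0.894^2·0.106^2 = 0.053881
C(4,3)·0.894^3·0.106^1 = 0.302955
C(4,4)·0.894^4·0.106^0 = 0.638778
Sum = 0.9956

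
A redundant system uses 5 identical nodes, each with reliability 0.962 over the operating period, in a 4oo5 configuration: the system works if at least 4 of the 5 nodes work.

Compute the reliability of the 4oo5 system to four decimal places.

0.9866

R = Σ_{i=4}^{5} C(5,i) p^i (1−p)^{5−i} with p = 0.962
C(5,4)·0.962^4·0.038^1 = 0.162725
C(5,5)·0.962^5·0.038^0 = 0.823902
Sum = 0.9866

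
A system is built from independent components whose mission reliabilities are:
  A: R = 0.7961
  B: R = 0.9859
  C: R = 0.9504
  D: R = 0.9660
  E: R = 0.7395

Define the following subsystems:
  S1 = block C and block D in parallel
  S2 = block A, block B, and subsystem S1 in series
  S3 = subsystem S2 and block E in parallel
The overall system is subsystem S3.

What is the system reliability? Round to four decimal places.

Parallel (C and D): 1 − (1 − 0.950400)(1 − 0.966000) = 0.998314
Series (A, B, and [0.998314]): 0.796100 × 0.985900 × 0.998314 = 0.783552
Parallel ([0.783552] and E): 1 − (1 − 0.783552)(1 − 0.739500) = 0.9436

0.9436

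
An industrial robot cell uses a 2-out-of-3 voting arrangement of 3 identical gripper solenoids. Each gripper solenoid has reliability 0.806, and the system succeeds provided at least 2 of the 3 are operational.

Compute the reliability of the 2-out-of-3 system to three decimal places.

R = Σ_{i=2}^{3} C(3,i) p^i (1−p)^{3−i} with p = 0.806
C(3,2)·0.806^2·0.194^1 = 0.37809
C(3,3)·0.806^3·0.194^0 = 0.52361
Sum = 0.902

0.902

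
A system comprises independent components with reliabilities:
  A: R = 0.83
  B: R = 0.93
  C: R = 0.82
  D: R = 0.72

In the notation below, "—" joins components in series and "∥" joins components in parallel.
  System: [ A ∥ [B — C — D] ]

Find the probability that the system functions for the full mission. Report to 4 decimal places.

Series (B, C, and D): 0.930000 × 0.820000 × 0.720000 = 0.549072
Parallel (A and [0.549072]): 1 − (1 − 0.830000)(1 − 0.549072) = 0.9233

0.9233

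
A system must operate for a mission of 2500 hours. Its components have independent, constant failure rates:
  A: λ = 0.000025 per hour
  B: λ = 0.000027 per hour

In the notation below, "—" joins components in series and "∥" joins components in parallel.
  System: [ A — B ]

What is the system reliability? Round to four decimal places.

R(A) = exp(−0.000025 × 2500) = 0.939413
R(B) = exp(−0.000027 × 2500) = 0.934728
Series (A and B): 0.939413 × 0.934728 = 0.8781

0.8781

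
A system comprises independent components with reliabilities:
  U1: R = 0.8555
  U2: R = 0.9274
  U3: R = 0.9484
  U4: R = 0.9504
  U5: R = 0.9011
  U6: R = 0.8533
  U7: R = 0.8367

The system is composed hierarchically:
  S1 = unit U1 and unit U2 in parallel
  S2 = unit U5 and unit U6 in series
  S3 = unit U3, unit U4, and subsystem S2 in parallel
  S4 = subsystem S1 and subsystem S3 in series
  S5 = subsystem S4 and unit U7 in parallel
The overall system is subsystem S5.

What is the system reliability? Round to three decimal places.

Parallel (U1 and U2): 1 − (1 − 0.85550)(1 − 0.92740) = 0.98951
Series (U5 and U6): 0.90110 × 0.85330 = 0.76891
Parallel (U3, U4, and [0.76891]): 1 − (1 − 0.94840)(1 − 0.95040)(1 − 0.76891) = 0.99941
Series ([0.98951] and [0.99941]): 0.98951 × 0.99941 = 0.98893
Parallel ([0.98893] and U7): 1 − (1 − 0.98893)(1 − 0.83670) = 0.998

0.998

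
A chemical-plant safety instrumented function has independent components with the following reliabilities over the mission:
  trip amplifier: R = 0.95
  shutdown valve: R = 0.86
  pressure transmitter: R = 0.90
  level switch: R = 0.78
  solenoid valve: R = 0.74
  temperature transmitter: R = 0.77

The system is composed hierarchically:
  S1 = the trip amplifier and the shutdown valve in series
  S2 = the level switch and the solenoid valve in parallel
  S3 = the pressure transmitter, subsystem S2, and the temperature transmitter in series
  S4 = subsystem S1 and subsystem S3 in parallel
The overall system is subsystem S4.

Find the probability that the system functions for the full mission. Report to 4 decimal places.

0.9366

Series (trip amplifier and shutdown valve): 0.950000 × 0.860000 = 0.817000
Parallel (level switch and solenoid valve): 1 − (1 − 0.780000)(1 − 0.740000) = 0.942800
Series (pressure transmitter, [0.942800], and temperature transmitter): 0.900000 × 0.942800 × 0.770000 = 0.653360
Parallel ([0.817000] and [0.653360]): 1 − (1 − 0.817000)(1 − 0.653360) = 0.9366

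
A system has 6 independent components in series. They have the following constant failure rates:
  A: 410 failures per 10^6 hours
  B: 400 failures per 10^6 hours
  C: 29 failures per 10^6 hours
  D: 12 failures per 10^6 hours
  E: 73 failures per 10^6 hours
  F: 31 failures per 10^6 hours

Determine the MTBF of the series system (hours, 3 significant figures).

1050

Series of exponential components: λ_sys = Σ λ_i
λ_sys = 0.00041 + 0.00040 + 0.000029 + 0.000012 + 0.000073 + 0.000031 = 9.5500e-04 /h
MTBF = 1 / λ_sys = 1050 h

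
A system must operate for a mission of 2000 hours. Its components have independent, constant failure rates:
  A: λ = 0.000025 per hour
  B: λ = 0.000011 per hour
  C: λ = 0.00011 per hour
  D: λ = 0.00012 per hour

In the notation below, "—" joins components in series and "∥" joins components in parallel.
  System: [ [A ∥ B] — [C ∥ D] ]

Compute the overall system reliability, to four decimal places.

0.9568

R(A) = exp(−0.000025 × 2000) = 0.951229
R(B) = exp(−0.000011 × 2000) = 0.978240
R(C) = exp(−0.00011 × 2000) = 0.802519
R(D) = exp(−0.00012 × 2000) = 0.786628
Parallel (A and B): 1 − (1 − 0.951229)(1 − 0.978240) = 0.998939
Parallel (C and D): 1 − (1 − 0.802519)(1 − 0.786628) = 0.957863
Series ([0.998939] and [0.957863]): 0.998939 × 0.957863 = 0.9568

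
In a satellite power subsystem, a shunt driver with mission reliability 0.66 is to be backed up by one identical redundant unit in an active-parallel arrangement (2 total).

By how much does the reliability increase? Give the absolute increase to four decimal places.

R_before = 0.66
R_after = 1 − (1 − 0.66)^2 = 0.8844
ΔR = 0.8844 − 0.66 = 0.2244

0.2244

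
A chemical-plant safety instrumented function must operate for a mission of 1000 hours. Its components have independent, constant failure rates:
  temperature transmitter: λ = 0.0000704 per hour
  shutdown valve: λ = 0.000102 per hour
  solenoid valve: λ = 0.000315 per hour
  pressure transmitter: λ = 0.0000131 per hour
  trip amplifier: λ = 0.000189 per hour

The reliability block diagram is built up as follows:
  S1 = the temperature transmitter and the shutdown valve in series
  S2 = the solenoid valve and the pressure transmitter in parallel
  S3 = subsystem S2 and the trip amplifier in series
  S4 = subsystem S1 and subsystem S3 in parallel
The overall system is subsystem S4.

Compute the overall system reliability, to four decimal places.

R(temperature transmitter) = exp(−0.0000704 × 1000) = 0.932021
R(shutdown valve) = exp(−0.000102 × 1000) = 0.903030
R(solenoid valve) = exp(−0.000315 × 1000) = 0.729789
R(pressure transmitter) = exp(−0.0000131 × 1000) = 0.986985
R(trip amplifier) = exp(−0.000189 × 1000) = 0.827787
Series (temperature transmitter and shutdown valve): 0.932021 × 0.903030 = 0.841643
Parallel (solenoid valve and pressure transmitter): 1 − (1 − 0.729789)(1 − 0.986985) = 0.996483
Series ([0.996483] and trip amplifier): 0.996483 × 0.827787 = 0.824876
Parallel ([0.841643] and [0.824876]): 1 − (1 − 0.841643)(1 − 0.824876) = 0.9723

0.9723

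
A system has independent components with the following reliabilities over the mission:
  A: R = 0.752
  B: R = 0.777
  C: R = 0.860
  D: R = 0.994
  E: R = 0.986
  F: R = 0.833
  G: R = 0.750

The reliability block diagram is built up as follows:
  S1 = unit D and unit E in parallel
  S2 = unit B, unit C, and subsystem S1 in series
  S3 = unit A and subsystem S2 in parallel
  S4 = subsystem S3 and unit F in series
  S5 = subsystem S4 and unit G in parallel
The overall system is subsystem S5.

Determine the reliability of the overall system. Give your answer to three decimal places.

Parallel (D and E): 1 − (1 − 0.99400)(1 − 0.98600) = 0.99992
Series (B, C, and [0.99992]): 0.77700 × 0.86000 × 0.99992 = 0.66817
Parallel (A and [0.66817]): 1 − (1 − 0.75200)(1 − 0.66817) = 0.91771
Series ([0.91771] and F): 0.91771 × 0.83300 = 0.76445
Parallel ([0.76445] and G): 1 − (1 − 0.76445)(1 − 0.75000) = 0.941

0.941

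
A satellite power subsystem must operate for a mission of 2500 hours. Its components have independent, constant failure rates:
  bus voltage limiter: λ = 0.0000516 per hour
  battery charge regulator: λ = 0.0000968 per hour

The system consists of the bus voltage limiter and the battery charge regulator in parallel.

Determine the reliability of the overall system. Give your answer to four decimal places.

R(bus voltage limiter) = exp(−0.0000516 × 2500) = 0.878974
R(battery charge regulator) = exp(−0.0000968 × 2500) = 0.785056
Parallel (bus voltage limiter and battery charge regulator): 1 − (1 − 0.878974)(1 − 0.785056) = 0.9740

0.9740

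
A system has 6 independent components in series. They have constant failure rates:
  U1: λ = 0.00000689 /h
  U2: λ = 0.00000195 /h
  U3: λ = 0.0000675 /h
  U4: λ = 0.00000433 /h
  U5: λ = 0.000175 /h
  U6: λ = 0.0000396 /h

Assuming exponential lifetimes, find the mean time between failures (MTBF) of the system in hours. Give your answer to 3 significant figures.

3390

Series of exponential components: λ_sys = Σ λ_i
λ_sys = 0.00000689 + 0.00000195 + 0.0000675 + 0.00000433 + 0.000175 + 0.0000396 = 2.9527e-04 /h
MTBF = 1 / λ_sys = 3390 h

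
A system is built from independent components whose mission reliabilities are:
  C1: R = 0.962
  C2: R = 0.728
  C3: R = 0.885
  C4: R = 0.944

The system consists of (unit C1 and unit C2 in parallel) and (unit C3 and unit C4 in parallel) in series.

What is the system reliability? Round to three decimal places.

0.983

Parallel (C1 and C2): 1 − (1 − 0.96200)(1 − 0.72800) = 0.98966
Parallel (C3 and C4): 1 − (1 − 0.88500)(1 − 0.94400) = 0.99356
Series ([0.98966] and [0.99356]): 0.98966 × 0.99356 = 0.983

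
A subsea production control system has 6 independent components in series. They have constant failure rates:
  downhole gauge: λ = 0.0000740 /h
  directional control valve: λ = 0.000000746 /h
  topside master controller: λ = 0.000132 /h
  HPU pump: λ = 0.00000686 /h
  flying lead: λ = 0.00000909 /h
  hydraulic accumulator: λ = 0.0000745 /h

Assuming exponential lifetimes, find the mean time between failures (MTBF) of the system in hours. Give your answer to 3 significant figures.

3360

Series of exponential components: λ_sys = Σ λ_i
λ_sys = 0.0000740 + 0.000000746 + 0.000132 + 0.00000686 + 0.00000909 + 0.0000745 = 2.9720e-04 /h
MTBF = 1 / λ_sys = 3360 h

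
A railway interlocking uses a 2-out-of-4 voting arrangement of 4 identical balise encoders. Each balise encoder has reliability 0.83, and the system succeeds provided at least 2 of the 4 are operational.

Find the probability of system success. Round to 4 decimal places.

R = Σ_{i=2}^{4} C(4,i) p^i (1−p)^{4−i} with p = 0.83
C(4,2)·0.83^2·0.17^2 = 0.119455
C(4,3)·0.83^3·0.17^1 = 0.388815
C(4,4)·0.83^4·0.17^0 = 0.474583
Sum = 0.9829

0.9829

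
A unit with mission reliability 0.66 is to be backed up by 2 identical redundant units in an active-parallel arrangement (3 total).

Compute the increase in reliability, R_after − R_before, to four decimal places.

R_before = 0.66
R_after = 1 − (1 − 0.66)^3 = 0.9607
ΔR = 0.9607 − 0.66 = 0.3007

0.3007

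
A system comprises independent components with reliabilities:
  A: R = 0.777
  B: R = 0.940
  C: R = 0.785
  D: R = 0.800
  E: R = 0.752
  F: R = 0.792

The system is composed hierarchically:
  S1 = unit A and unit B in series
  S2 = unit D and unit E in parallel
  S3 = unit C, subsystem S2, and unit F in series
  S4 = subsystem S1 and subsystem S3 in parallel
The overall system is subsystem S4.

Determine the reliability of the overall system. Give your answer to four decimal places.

0.8897

Series (A and B): 0.777000 × 0.940000 = 0.730380
Parallel (D and E): 1 − (1 − 0.800000)(1 − 0.752000) = 0.950400
Series (C, [0.950400], and F): 0.785000 × 0.950400 × 0.792000 = 0.590883
Parallel ([0.730380] and [0.590883]): 1 − (1 − 0.730380)(1 − 0.590883) = 0.8897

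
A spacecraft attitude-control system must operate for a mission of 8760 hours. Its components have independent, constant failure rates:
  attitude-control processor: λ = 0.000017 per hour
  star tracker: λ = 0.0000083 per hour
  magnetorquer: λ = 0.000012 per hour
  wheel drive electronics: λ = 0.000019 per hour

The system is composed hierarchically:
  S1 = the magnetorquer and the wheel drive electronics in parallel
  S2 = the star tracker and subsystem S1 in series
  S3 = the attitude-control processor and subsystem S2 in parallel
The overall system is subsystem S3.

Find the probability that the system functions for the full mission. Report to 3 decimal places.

0.988

R(attitude-control processor) = exp(−0.000017 × 8760) = 0.86164
R(star tracker) = exp(−0.0000083 × 8760) = 0.92987
R(magnetorquer) = exp(−0.000012 × 8760) = 0.90022
R(wheel drive electronics) = exp(−0.000019 × 8760) = 0.84667
Parallel (magnetorquer and wheel drive electronics): 1 − (1 − 0.90022)(1 − 0.84667) = 0.98470
Series (star tracker and [0.98470]): 0.92987 × 0.98470 = 0.91564
Parallel (attitude-control processor and [0.91564]): 1 − (1 − 0.86164)(1 − 0.91564) = 0.988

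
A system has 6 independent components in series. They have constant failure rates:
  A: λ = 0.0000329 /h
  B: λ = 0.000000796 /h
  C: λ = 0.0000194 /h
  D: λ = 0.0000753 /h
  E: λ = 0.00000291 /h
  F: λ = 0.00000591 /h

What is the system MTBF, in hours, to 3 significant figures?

Series of exponential components: λ_sys = Σ λ_i
λ_sys = 0.0000329 + 0.000000796 + 0.0000194 + 0.0000753 + 0.00000291 + 0.00000591 = 1.3722e-04 /h
MTBF = 1 / λ_sys = 7290 h

7290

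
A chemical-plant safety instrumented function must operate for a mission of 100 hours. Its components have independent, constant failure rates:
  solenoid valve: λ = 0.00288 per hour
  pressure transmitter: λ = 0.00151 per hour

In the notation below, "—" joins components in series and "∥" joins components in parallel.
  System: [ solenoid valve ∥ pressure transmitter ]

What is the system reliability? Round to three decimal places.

R(solenoid valve) = exp(−0.00288 × 100) = 0.74976
R(pressure transmitter) = exp(−0.00151 × 100) = 0.85985
Parallel (solenoid valve and pressure transmitter): 1 − (1 − 0.74976)(1 − 0.85985) = 0.965

0.965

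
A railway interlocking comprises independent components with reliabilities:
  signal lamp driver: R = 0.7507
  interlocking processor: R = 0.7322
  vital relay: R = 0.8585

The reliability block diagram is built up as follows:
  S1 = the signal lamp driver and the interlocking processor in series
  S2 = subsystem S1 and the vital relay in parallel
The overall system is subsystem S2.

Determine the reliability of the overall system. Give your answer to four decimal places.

0.9363

Series (signal lamp driver and interlocking processor): 0.750700 × 0.732200 = 0.549663
Parallel ([0.549663] and vital relay): 1 − (1 − 0.549663)(1 − 0.858500) = 0.9363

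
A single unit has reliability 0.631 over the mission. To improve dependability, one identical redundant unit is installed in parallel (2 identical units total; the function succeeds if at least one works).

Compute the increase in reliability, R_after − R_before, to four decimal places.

R_before = 0.631
R_after = 1 − (1 − 0.631)^2 = 0.8638
ΔR = 0.8638 − 0.631 = 0.2328

0.2328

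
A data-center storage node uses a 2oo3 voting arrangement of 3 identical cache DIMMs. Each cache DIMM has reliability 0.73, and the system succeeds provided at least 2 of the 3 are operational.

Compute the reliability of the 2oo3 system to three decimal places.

0.821

R = Σ_{i=2}^{3} C(3,i) p^i (1−p)^{3−i} with p = 0.73
C(3,2)·0.73^2·0.27^1 = 0.43165
C(3,3)·0.73^3·0.27^0 = 0.38902
Sum = 0.821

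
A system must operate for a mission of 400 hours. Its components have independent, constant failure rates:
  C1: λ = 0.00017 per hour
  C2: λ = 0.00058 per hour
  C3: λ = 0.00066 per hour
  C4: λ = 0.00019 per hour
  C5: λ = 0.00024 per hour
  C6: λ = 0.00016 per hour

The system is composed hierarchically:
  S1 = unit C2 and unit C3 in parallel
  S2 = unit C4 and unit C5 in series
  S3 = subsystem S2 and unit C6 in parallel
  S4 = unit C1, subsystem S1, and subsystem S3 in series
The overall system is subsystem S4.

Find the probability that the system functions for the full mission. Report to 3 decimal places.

0.881

R(C1) = exp(−0.00017 × 400) = 0.93426
R(C2) = exp(−0.00058 × 400) = 0.79295
R(C3) = exp(−0.00066 × 400) = 0.76797
R(C4) = exp(−0.00019 × 400) = 0.92682
R(C5) = exp(−0.00024 × 400) = 0.90846
R(C6) = exp(−0.00016 × 400) = 0.93800
Parallel (C2 and C3): 1 − (1 − 0.79295)(1 − 0.76797) = 0.95196
Series (C4 and C5): 0.92682 × 0.90846 = 0.84198
Parallel ([0.84198] and C6): 1 − (1 − 0.84198)(1 − 0.93800) = 0.99020
Series (C1, [0.95196], and [0.99020]): 0.93426 × 0.95196 × 0.99020 = 0.881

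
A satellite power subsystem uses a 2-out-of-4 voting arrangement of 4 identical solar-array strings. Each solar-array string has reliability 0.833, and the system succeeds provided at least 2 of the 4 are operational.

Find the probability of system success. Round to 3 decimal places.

0.984

R = Σ_{i=2}^{4} C(4,i) p^i (1−p)^{4−i} with p = 0.833
C(4,2)·0.833^2·0.167^2 = 0.11611
C(4,3)·0.833^3·0.167^1 = 0.38611
C(4,4)·0.833^4·0.167^0 = 0.48148
Sum = 0.984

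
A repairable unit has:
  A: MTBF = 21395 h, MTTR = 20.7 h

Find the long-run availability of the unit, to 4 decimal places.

A(A) = MTBF/(MTBF+MTTR) = 21395/(21395+20.7) = 0.9990

0.9990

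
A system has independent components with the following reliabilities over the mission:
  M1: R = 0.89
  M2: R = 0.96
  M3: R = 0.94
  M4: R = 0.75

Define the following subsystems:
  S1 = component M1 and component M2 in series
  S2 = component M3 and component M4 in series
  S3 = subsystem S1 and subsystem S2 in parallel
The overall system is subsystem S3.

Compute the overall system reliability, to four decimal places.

Series (M1 and M2): 0.890000 × 0.960000 = 0.854400
Series (M3 and M4): 0.940000 × 0.750000 = 0.705000
Parallel ([0.854400] and [0.705000]): 1 − (1 − 0.854400)(1 − 0.705000) = 0.9570

0.9570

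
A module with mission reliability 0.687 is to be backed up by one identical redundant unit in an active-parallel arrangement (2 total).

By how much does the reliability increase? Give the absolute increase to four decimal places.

R_before = 0.687
R_after = 1 − (1 − 0.687)^2 = 0.9020
ΔR = 0.9020 − 0.687 = 0.2150

0.2150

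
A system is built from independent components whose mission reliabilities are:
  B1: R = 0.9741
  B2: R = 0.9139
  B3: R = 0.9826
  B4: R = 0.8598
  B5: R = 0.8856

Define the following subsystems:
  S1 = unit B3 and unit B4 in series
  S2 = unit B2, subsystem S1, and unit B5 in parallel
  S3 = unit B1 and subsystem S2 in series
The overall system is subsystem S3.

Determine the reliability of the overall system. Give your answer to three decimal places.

0.973

Series (B3 and B4): 0.98260 × 0.85980 = 0.84484
Parallel (B2, [0.84484], and B5): 1 − (1 − 0.91390)(1 − 0.84484)(1 − 0.88560) = 0.99847
Series (B1 and [0.99847]): 0.97410 × 0.99847 = 0.973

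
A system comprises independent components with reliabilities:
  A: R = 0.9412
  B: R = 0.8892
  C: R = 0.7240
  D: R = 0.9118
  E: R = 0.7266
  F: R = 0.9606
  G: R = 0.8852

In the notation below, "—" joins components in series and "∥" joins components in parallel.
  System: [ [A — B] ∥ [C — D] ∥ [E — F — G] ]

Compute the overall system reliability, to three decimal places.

0.979

Series (A and B): 0.94120 × 0.88920 = 0.83692
Series (C and D): 0.72400 × 0.91180 = 0.66014
Series (E, F, and G): 0.72660 × 0.96060 × 0.88520 = 0.61784
Parallel ([0.83692], [0.66014], and [0.61784]): 1 − (1 − 0.83692)(1 − 0.66014)(1 − 0.61784) = 0.979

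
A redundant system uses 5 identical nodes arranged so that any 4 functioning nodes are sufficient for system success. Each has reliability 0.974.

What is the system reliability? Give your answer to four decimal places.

0.9936

R = Σ_{i=4}^{5} C(5,i) p^i (1−p)^{5−i} with p = 0.974
C(5,4)·0.974^4·0.026^1 = 0.116998
C(5,5)·0.974^5·0.026^0 = 0.876587
Sum = 0.9936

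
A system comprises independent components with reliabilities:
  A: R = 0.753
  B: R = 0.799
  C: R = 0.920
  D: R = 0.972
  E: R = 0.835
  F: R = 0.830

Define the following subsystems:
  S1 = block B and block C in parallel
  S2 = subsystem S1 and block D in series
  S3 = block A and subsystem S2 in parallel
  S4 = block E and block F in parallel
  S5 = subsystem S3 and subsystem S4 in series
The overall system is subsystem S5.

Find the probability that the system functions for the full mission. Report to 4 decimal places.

0.9615

Parallel (B and C): 1 − (1 − 0.799000)(1 − 0.920000) = 0.983920
Series ([0.983920] and D): 0.983920 × 0.972000 = 0.956370
Parallel (A and [0.956370]): 1 − (1 − 0.753000)(1 − 0.956370) = 0.989223
Parallel (E and F): 1 − (1 − 0.835000)(1 − 0.830000) = 0.971950
Series ([0.989223] and [0.971950]): 0.989223 × 0.971950 = 0.9615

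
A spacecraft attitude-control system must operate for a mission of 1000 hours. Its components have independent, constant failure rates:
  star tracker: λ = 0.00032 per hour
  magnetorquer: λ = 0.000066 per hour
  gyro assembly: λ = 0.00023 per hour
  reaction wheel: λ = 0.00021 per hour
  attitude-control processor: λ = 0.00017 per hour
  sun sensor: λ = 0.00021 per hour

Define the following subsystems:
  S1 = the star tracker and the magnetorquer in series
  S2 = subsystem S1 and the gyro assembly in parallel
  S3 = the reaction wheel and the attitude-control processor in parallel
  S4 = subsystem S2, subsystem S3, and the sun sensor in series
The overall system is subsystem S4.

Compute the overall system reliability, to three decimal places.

0.735

R(star tracker) = exp(−0.00032 × 1000) = 0.72615
R(magnetorquer) = exp(−0.000066 × 1000) = 0.93613
R(gyro assembly) = exp(−0.00023 × 1000) = 0.79453
R(reaction wheel) = exp(−0.00021 × 1000) = 0.81058
R(attitude-control processor) = exp(−0.00017 × 1000) = 0.84366
R(sun sensor) = exp(−0.00021 × 1000) = 0.81058
Series (star tracker and magnetorquer): 0.72615 × 0.93613 = 0.67977
Parallel ([0.67977] and gyro assembly): 1 − (1 − 0.67977)(1 − 0.79453) = 0.93420
Parallel (reaction wheel and attitude-control processor): 1 − (1 − 0.81058)(1 − 0.84366) = 0.97039
Series ([0.93420], [0.97039], and sun sensor): 0.93420 × 0.97039 × 0.81058 = 0.735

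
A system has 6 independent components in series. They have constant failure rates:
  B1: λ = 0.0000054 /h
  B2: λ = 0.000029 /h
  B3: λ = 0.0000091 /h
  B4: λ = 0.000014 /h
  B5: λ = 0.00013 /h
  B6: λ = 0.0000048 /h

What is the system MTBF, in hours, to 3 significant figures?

Series of exponential components: λ_sys = Σ λ_i
λ_sys = 0.0000054 + 0.000029 + 0.0000091 + 0.000014 + 0.00013 + 0.0000048 = 1.9230e-04 /h
MTBF = 1 / λ_sys = 5200 h

5200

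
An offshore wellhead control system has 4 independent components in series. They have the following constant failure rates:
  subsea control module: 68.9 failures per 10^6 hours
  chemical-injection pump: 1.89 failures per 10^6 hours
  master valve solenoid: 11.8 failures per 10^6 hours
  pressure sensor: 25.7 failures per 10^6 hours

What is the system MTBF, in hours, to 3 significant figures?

Series of exponential components: λ_sys = Σ λ_i
λ_sys = 0.0000689 + 0.00000189 + 0.0000118 + 0.0000257 = 1.0829e-04 /h
MTBF = 1 / λ_sys = 9230 h

9230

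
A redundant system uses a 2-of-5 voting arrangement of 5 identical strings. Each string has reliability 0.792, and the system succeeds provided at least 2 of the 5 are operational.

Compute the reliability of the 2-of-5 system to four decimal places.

0.9922

R = Σ_{i=2}^{5} C(5,i) p^i (1−p)^{5−i} with p = 0.792
C(5,2)·0.792^2·0.208^3 = 0.056447
C(5,3)·0.792^3·0.208^2 = 0.214933
C(5,4)·0.792^4·0.208^1 = 0.409199
C(5,5)·0.792^5·0.208^0 = 0.311620
Sum = 0.9922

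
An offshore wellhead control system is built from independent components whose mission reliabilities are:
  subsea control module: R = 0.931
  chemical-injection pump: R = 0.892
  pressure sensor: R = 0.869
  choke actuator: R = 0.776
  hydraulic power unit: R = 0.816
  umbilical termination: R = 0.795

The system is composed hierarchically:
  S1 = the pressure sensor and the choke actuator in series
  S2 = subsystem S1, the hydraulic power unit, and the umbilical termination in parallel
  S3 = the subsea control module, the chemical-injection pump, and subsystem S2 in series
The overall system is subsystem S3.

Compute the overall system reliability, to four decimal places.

0.8203

Series (pressure sensor and choke actuator): 0.869000 × 0.776000 = 0.674344
Parallel ([0.674344], hydraulic power unit, and umbilical termination): 1 − (1 − 0.674344)(1 − 0.816000)(1 − 0.795000) = 0.987716
Series (subsea control module, chemical-injection pump, and [0.987716]): 0.931000 × 0.892000 × 0.987716 = 0.8203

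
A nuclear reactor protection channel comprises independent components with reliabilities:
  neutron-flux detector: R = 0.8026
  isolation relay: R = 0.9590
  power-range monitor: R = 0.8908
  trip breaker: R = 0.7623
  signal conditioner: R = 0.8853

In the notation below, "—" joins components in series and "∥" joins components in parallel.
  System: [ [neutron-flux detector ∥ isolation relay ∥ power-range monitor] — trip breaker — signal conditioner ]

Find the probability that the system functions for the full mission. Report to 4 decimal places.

0.6743

Parallel (neutron-flux detector, isolation relay, and power-range monitor): 1 − (1 − 0.802600)(1 − 0.959000)(1 − 0.890800) = 0.999116
Series ([0.999116], trip breaker, and signal conditioner): 0.999116 × 0.762300 × 0.885300 = 0.6743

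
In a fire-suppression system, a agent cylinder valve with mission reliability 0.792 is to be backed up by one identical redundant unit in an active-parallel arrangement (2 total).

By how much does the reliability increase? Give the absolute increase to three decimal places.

0.165

R_before = 0.792
R_after = 1 − (1 − 0.792)^2 = 0.957
ΔR = 0.957 − 0.792 = 0.165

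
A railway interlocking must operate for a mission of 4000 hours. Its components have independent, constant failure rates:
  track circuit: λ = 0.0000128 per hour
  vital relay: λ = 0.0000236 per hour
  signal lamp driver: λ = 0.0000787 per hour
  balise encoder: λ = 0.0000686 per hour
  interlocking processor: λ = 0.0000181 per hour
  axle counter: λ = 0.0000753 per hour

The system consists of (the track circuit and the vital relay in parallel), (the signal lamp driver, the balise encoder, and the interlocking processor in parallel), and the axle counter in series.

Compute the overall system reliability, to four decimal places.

0.7333

R(track circuit) = exp(−0.0000128 × 4000) = 0.950089
R(vital relay) = exp(−0.0000236 × 4000) = 0.909919
R(signal lamp driver) = exp(−0.0000787 × 4000) = 0.729935
R(balise encoder) = exp(−0.0000686 × 4000) = 0.760028
R(interlocking processor) = exp(−0.0000181 × 4000) = 0.930159
R(axle counter) = exp(−0.0000753 × 4000) = 0.739930
Parallel (track circuit and vital relay): 1 − (1 − 0.950089)(1 − 0.909919) = 0.995504
Parallel (signal lamp driver, balise encoder, and interlocking processor): 1 − (1 − 0.729935)(1 − 0.760028)(1 − 0.930159) = 0.995474
Series ([0.995504], [0.995474], and axle counter): 0.995504 × 0.995474 × 0.739930 = 0.7333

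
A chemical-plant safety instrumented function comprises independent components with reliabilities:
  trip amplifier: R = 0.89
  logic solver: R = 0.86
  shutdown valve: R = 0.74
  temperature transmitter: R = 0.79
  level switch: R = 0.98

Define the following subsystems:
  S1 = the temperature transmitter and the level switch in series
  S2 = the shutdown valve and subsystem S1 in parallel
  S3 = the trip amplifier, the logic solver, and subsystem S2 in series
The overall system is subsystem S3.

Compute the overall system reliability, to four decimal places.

Series (temperature transmitter and level switch): 0.790000 × 0.980000 = 0.774200
Parallel (shutdown valve and [0.774200]): 1 − (1 − 0.740000)(1 − 0.774200) = 0.941292
Series (trip amplifier, logic solver, and [0.941292]): 0.890000 × 0.860000 × 0.941292 = 0.7205

0.7205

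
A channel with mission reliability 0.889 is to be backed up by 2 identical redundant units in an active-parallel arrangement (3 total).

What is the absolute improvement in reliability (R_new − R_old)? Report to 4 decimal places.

R_before = 0.889
R_after = 1 − (1 − 0.889)^3 = 0.9986
ΔR = 0.9986 − 0.889 = 0.1096

0.1096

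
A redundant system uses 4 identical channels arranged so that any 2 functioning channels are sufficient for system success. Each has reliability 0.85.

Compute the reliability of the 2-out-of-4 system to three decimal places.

0.988

R = Σ_{i=2}^{4} C(4,i) p^i (1−p)^{4−i} with p = 0.85
C(4,2)·0.85^2·0.15^2 = 0.09754
C(4,3)·0.85^3·0.15^1 = 0.36848
C(4,4)·0.85^4·0.15^0 = 0.52201
Sum = 0.988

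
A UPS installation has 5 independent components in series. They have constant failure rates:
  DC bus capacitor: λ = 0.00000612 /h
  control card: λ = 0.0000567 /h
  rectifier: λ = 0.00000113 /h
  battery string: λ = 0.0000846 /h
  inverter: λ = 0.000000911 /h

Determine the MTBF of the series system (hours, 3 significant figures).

6690

Series of exponential components: λ_sys = Σ λ_i
λ_sys = 0.00000612 + 0.0000567 + 0.00000113 + 0.0000846 + 0.000000911 = 1.4946e-04 /h
MTBF = 1 / λ_sys = 6690 h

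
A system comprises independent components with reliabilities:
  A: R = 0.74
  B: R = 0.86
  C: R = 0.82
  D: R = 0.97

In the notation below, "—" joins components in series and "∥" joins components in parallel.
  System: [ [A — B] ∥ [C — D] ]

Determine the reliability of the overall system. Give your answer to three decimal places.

Series (A and B): 0.74000 × 0.86000 = 0.63640
Series (C and D): 0.82000 × 0.97000 = 0.79540
Parallel ([0.63640] and [0.79540]): 1 − (1 − 0.63640)(1 − 0.79540) = 0.926

0.926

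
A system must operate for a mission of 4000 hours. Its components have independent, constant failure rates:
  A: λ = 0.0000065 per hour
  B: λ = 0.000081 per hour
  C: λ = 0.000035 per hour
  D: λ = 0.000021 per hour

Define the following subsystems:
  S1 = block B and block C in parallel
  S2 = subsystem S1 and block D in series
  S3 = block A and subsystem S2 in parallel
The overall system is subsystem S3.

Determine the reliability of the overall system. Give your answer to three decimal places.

R(A) = exp(−0.0000065 × 4000) = 0.97434
R(B) = exp(−0.000081 × 4000) = 0.72325
R(C) = exp(−0.000035 × 4000) = 0.86936
R(D) = exp(−0.000021 × 4000) = 0.91943
Parallel (B and C): 1 − (1 − 0.72325)(1 − 0.86936) = 0.96385
Series ([0.96385] and D): 0.96385 × 0.91943 = 0.88619
Parallel (A and [0.88619]): 1 − (1 − 0.97434)(1 − 0.88619) = 0.997

0.997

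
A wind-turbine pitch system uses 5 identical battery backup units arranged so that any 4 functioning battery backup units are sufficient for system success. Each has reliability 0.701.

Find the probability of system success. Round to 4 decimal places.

R = Σ_{i=4}^{5} C(5,i) p^i (1−p)^{5−i} with p = 0.701
C(5,4)·0.701^4·0.299^1 = 0.361005
C(5,5)·0.701^5·0.299^0 = 0.169274
Sum = 0.5303

0.5303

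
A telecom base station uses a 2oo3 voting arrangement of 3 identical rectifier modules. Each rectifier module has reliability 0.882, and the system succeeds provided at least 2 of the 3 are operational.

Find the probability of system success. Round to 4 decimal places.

R = Σ_{i=2}^{3} C(3,i) p^i (1−p)^{3−i} with p = 0.882
C(3,2)·0.882^2·0.118^1 = 0.275385
C(3,3)·0.882^3·0.118^0 = 0.686129
Sum = 0.9615

0.9615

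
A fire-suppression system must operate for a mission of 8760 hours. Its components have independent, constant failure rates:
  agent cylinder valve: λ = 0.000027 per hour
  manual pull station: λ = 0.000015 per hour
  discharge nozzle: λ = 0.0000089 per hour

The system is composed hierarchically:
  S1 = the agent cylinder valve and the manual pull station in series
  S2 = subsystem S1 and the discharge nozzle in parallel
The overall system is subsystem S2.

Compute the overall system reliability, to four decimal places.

R(agent cylinder valve) = exp(−0.000027 × 8760) = 0.789370
R(manual pull station) = exp(−0.000015 × 8760) = 0.876867
R(discharge nozzle) = exp(−0.0000089 × 8760) = 0.924998
Series (agent cylinder valve and manual pull station): 0.789370 × 0.876867 = 0.692173
Parallel ([0.692173] and discharge nozzle): 1 − (1 − 0.692173)(1 − 0.924998) = 0.9769

0.9769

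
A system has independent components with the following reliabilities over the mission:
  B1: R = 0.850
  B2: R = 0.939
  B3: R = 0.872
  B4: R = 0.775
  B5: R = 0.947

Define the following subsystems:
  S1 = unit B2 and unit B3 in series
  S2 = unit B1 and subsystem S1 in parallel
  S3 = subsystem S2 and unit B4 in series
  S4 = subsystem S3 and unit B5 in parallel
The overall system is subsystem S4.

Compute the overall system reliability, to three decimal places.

0.987

Series (B2 and B3): 0.93900 × 0.87200 = 0.81881
Parallel (B1 and [0.81881]): 1 − (1 − 0.85000)(1 − 0.81881) = 0.97282
Series ([0.97282] and B4): 0.97282 × 0.77500 = 0.75394
Parallel ([0.75394] and B5): 1 − (1 − 0.75394)(1 − 0.94700) = 0.987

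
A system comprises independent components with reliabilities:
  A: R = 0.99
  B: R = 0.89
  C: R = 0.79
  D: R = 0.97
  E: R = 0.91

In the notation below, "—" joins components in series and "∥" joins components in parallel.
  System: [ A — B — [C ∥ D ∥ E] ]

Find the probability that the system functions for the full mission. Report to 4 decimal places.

Parallel (C, D, and E): 1 − (1 − 0.790000)(1 − 0.970000)(1 − 0.910000) = 0.999433
Series (A, B, and [0.999433]): 0.990000 × 0.890000 × 0.999433 = 0.8806

0.8806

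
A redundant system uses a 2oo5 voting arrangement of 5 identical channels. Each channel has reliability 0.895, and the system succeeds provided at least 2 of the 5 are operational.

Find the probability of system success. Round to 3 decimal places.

0.999

R = Σ_{i=2}^{5} C(5,i) p^i (1−p)^{5−i} with p = 0.895
C(5,2)·0.895^2·0.105^3 = 0.00927
C(5,3)·0.895^3·0.105^2 = 0.07904
C(5,4)·0.895^4·0.105^1 = 0.33686
C(5,5)·0.895^5·0.105^0 = 0.57427
Sum = 0.999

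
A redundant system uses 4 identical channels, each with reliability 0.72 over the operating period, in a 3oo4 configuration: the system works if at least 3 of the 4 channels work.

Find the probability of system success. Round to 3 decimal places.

0.687

R = Σ_{i=3}^{4} C(4,i) p^i (1−p)^{4−i} with p = 0.72
C(4,3)·0.72^3·0.28^1 = 0.41804
C(4,4)·0.72^4·0.28^0 = 0.26874
Sum = 0.687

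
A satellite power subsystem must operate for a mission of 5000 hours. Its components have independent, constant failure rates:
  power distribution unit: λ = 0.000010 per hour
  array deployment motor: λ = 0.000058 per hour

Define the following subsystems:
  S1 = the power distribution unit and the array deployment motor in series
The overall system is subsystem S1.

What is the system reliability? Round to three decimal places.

R(power distribution unit) = exp(−0.000010 × 5000) = 0.95123
R(array deployment motor) = exp(−0.000058 × 5000) = 0.74826
Series (power distribution unit and array deployment motor): 0.95123 × 0.74826 = 0.712

0.712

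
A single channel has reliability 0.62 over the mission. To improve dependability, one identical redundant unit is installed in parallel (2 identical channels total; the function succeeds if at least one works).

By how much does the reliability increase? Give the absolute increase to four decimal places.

R_before = 0.62
R_after = 1 − (1 − 0.62)^2 = 0.8556
ΔR = 0.8556 − 0.62 = 0.2356

0.2356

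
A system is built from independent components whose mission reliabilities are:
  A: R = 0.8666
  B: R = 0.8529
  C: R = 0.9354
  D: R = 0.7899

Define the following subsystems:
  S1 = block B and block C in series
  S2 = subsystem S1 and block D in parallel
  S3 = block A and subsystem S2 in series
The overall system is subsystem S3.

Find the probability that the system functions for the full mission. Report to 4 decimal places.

0.8298

Series (B and C): 0.852900 × 0.935400 = 0.797803
Parallel ([0.797803] and D): 1 − (1 − 0.797803)(1 − 0.789900) = 0.957518
Series (A and [0.957518]): 0.866600 × 0.957518 = 0.8298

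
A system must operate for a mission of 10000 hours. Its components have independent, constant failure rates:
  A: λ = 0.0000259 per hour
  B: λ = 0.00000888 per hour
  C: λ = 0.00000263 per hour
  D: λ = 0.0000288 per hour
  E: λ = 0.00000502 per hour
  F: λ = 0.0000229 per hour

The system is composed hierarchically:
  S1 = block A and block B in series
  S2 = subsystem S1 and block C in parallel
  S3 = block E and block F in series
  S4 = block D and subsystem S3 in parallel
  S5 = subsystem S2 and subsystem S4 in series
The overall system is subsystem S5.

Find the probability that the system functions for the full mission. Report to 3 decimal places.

0.932

R(A) = exp(−0.0000259 × 10000) = 0.77182
R(B) = exp(−0.00000888 × 10000) = 0.91503
R(C) = exp(−0.00000263 × 10000) = 0.97404
R(D) = exp(−0.0000288 × 10000) = 0.74976
R(E) = exp(−0.00000502 × 10000) = 0.95104
R(F) = exp(−0.0000229 × 10000) = 0.79533
Series (A and B): 0.77182 × 0.91503 = 0.70624
Parallel ([0.70624] and C): 1 − (1 − 0.70624)(1 − 0.97404) = 0.99237
Series (E and F): 0.95104 × 0.79533 = 0.75639
Parallel (D and [0.75639]): 1 − (1 − 0.74976)(1 − 0.75639) = 0.93904
Series ([0.99237] and [0.93904]): 0.99237 × 0.93904 = 0.932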